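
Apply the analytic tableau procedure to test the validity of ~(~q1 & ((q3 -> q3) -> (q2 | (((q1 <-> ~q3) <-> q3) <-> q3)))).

Not valid

Assume the negation and expand:
Initial set: {~~(~q1 & ((q3 -> q3) -> (q2 | (((q1 <-> ~q3) <-> q3) <-> q3))))}.
~~(~q1 & ((q3 -> q3) -> (q2 | (((q1 <-> ~q3) <-> q3) <-> q3)))): α-rule — add ~q1, ((q3 -> q3) -> (q2 | (((q1 <-> ~q3) <-> q3) <-> q3))).
((q3 -> q3) -> (q2 | (((q1 <-> ~q3) <-> q3) <-> q3))): β-rule — branch into ~(q3 -> q3)  //  (q2 | (((q1 <-> ~q3) <-> q3) <-> q3)).
  branch 1 (add ~(q3 -> q3)):
    ~(q3 -> q3): α-rule — add q3, ~q3.
    × closes — contains both q3 and ~q3.
  branch 2 (add (q2 | (((q1 <-> ~q3) <-> q3) <-> q3))):
    (q2 | (((q1 <-> ~q3) <-> q3) <-> q3)): β-rule — branch into q2  //  (((q1 <-> ~q3) <-> q3) <-> q3).
      branch 2.1 (add q2):
        ○ open, literals {q1=F, q2=T}.
      branch 2.2 (add (((q1 <-> ~q3) <-> q3) <-> q3)):
        (((q1 <-> ~q3) <-> q3) <-> q3): β-rule — branch into ((q1 <-> ~q3) <-> q3), q3  //  ~((q1 <-> ~q3) <-> q3), ~q3.
          branch 2.2.1 (add ((q1 <-> ~q3) <-> q3), q3):
            ((q1 <-> ~q3) <-> q3): β-rule — branch into (q1 <-> ~q3), q3  //  ~(q1 <-> ~q3), ~q3.
              branch 2.2.1.1 (add (q1 <-> ~q3), q3):
                (q1 <-> ~q3): β-rule — branch into q1, ~q3  //  ~q1, ~~q3.
                  branch 2.2.1.1.1 (add q1, ~q3):
                    × closes — contains both q1 and ~q1.
                  branch 2.2.1.1.2 (add ~q1, ~~q3):
                    ○ open, literals {q1=F, q3=T}.
              branch 2.2.1.2 (add ~(q1 <-> ~q3), ~q3):
                × closes — contains both q3 and ~q3.
          branch 2.2.2 (add ~((q1 <-> ~q3) <-> q3), ~q3):
            ~((q1 <-> ~q3) <-> q3): β-rule — branch into (q1 <-> ~q3), ~q3  //  ~(q1 <-> ~q3), q3.
              branch 2.2.2.1 (add (q1 <-> ~q3), ~q3):
                (q1 <-> ~q3): β-rule — branch into q1, ~q3  //  ~q1, ~~q3.
                  branch 2.2.2.1.1 (add q1, ~q3):
                    × closes — contains both q1 and ~q1.
                  branch 2.2.2.1.2 (add ~q1, ~~q3):
                    × closes — contains both q3 and ~q3.
              branch 2.2.2.2 (add ~(q1 <-> ~q3), q3):
                × closes — contains both q3 and ~q3.
6 branches closed, 2 open.
An open branch gives a countermodel: q1=F, q2=T (unmentioned atoms arbitrary); under it the original formula is false.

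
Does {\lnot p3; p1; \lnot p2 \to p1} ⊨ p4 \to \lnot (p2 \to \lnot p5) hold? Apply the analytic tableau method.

Initial set: {\lnot p3; p1; (\lnot p2 \to p1); \lnot (p4 \to \lnot (p2 \to \lnot p5))}.
\lnot (p4 \to \lnot (p2 \to \lnot p5)): α-rule — add p4, \lnot \lnot (p2 \to \lnot p5).
(\lnot p2 \to p1): β-rule — branch into \lnot \lnot p2  //  p1.
  branch 1 (add \lnot \lnot p2):
    \lnot \lnot (p2 \to \lnot p5): β-rule — branch into \lnot p2  //  \lnot p5.
      branch 1.1 (add \lnot p2):
        × closes — contains both p2 and \lnot p2.
      branch 1.2 (add \lnot p5):
        ○ open, literals {p1=T, p2=T, p3=F, p4=T, p5=F}.
  branch 2 (add p1):
    \lnot \lnot (p2 \to \lnot p5): β-rule — branch into \lnot p2  //  \lnot p5.
      branch 2.1 (add \lnot p2):
        ○ open, literals {p1=T, p2=F, p3=F, p4=T}.
      branch 2.2 (add \lnot p5):
        ○ open, literals {p1=T, p3=F, p4=T, p5=F}.
1 branch closed, 3 open.
An open branch gives a countermodel: p1=T, p2=T, p3=F, p4=T, p5=F (unmentioned atoms arbitrary); the premises hold there but the conclusion fails.

No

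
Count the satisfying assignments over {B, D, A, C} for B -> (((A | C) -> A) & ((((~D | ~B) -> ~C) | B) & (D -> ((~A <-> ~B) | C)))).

13

Initial set: {(B -> (((A | C) -> A) & ((((~D | ~B) -> ~C) | B) & (D -> ((~A <-> ~B) | C)))))}.
(B -> (((A | C) -> A) & ((((~D | ~B) -> ~C) | B) & (D -> ((~A <-> ~B) | C))))): β-rule — branch into ~B  //  (((A | C) -> A) & ((((~D | ~B) -> ~C) | B) & (D -> ((~A <-> ~B) | C)))).
  branch 1 (add ~B):
    ○ open, literals {B=0}.
  branch 2 (add (((A | C) -> A) & ((((~D | ~B) -> ~C) | B) & (D -> ((~A <-> ~B) | C))))):
    (((A | C) -> A) & ((((~D | ~B) -> ~C) | B) & (D -> ((~A <-> ~B) | C)))): α-rule — add ((A | C) -> A), ((((~D | ~B) -> ~C) | B) & (D -> ((~A <-> ~B) | C))).
    ((((~D | ~B) -> ~C) | B) & (D -> ((~A <-> ~B) | C))): α-rule — add (((~D | ~B) -> ~C) | B), (D -> ((~A <-> ~B) | C)).
    ((A | C) -> A): β-rule — branch into ~(A | C)  //  A.
      branch 2.1 (add ~(A | C)):
        ~(A | C): α-rule — add ~A, ~C.
        (((~D | ~B) -> ~C) | B): β-rule — branch into ((~D | ~B) -> ~C)  //  B.
          branch 2.1.1 (add ((~D | ~B) -> ~C)):
            (D -> ((~A <-> ~B) | C)): β-rule — branch into ~D  //  ((~A <-> ~B) | C).
              branch 2.1.1.1 (add ~D):
                ((~D | ~B) -> ~C): β-rule — branch into ~(~D | ~B)  //  ~C.
                  branch 2.1.1.1.1 (add ~(~D | ~B)):
                    ~(~D | ~B): α-rule — add ~~D, ~~B.
                    × closes — contains both D and ~D.
                  branch 2.1.1.1.2 (add ~C):
                    ○ open, literals {A=0, C=0, D=0}.
              branch 2.1.1.2 (add ((~A <-> ~B) | C)):
                ((~D | ~B) -> ~C): β-rule — branch into ~(~D | ~B)  //  ~C.
                  branch 2.1.1.2.1 (add ~(~D | ~B)):
                    ~(~D | ~B): α-rule — add ~~D, ~~B.
                    ((~A <-> ~B) | C): β-rule — branch into (~A <-> ~B)  //  C.
                      branch 2.1.1.2.1.1 (add (~A <-> ~B)):
                        (~A <-> ~B): β-rule — branch into ~A, ~B  //  ~~A, ~~B.
                          branch 2.1.1.2.1.1.1 (add ~A, ~B):
                            × closes — contains both B and ~B.
                          branch 2.1.1.2.1.1.2 (add ~~A, ~~B):
                            × closes — contains both A and ~A.
                      branch 2.1.1.2.1.2 (add C):
                        × closes — contains both C and ~C.
                  branch 2.1.1.2.2 (add ~C):
                    ((~A <-> ~B) | C): β-rule — branch into (~A <-> ~B)  //  C.
                      branch 2.1.1.2.2.1 (add (~A <-> ~B)):
                        (~A <-> ~B): β-rule — branch into ~A, ~B  //  ~~A, ~~B.
                          branch 2.1.1.2.2.1.1 (add ~A, ~B):
                            ○ open, literals {A=0, B=0, C=0}.
                          branch 2.1.1.2.2.1.2 (add ~~A, ~~B):
                            × closes — contains both A and ~A.
                      branch 2.1.1.2.2.2 (add C):
                        × closes — contains both C and ~C.
          branch 2.1.2 (add B):
            (D -> ((~A <-> ~B) | C)): β-rule — branch into ~D  //  ((~A <-> ~B) | C).
              branch 2.1.2.1 (add ~D):
                ○ open, literals {A=0, B=1, C=0, D=0}.
              branch 2.1.2.2 (add ((~A <-> ~B) | C)):
                ((~A <-> ~B) | C): β-rule — branch into (~A <-> ~B)  //  C.
                  branch 2.1.2.2.1 (add (~A <-> ~B)):
                    (~A <-> ~B): β-rule — branch into ~A, ~B  //  ~~A, ~~B.
                      branch 2.1.2.2.1.1 (add ~A, ~B):
                        × closes — contains both B and ~B.
                      branch 2.1.2.2.1.2 (add ~~A, ~~B):
                        × closes — contains both A and ~A.
                  branch 2.1.2.2.2 (add C):
                    × closes — contains both C and ~C.
      branch 2.2 (add A):
        (((~D | ~B) -> ~C) | B): β-rule — branch into ((~D | ~B) -> ~C)  //  B.
          branch 2.2.1 (add ((~D | ~B) -> ~C)):
            (D -> ((~A <-> ~B) | C)): β-rule — branch into ~D  //  ((~A <-> ~B) | C).
              branch 2.2.1.1 (add ~D):
                ((~D | ~B) -> ~C): β-rule — branch into ~(~D | ~B)  //  ~C.
                  branch 2.2.1.1.1 (add ~(~D | ~B)):
                    ~(~D | ~B): α-rule — add ~~D, ~~B.
                    × closes — contains both D and ~D.
                  branch 2.2.1.1.2 (add ~C):
                    ○ open, literals {A=1, C=0, D=0}.
              branch 2.2.1.2 (add ((~A <-> ~B) | C)):
                ((~D | ~B) -> ~C): β-rule — branch into ~(~D | ~B)  //  ~C.
                  branch 2.2.1.2.1 (add ~(~D | ~B)):
                    ~(~D | ~B): α-rule — add ~~D, ~~B.
                    ((~A <-> ~B) | C): β-rule — branch into (~A <-> ~B)  //  C.
                      branch 2.2.1.2.1.1 (add (~A <-> ~B)):
                        (~A <-> ~B): β-rule — branch into ~A, ~B  //  ~~A, ~~B.
                          branch 2.2.1.2.1.1.1 (add ~A, ~B):
                            × closes — contains both A and ~A.
                          branch 2.2.1.2.1.1.2 (add ~~A, ~~B):
                            ○ open, literals {A=1, B=1, D=1}.
                      branch 2.2.1.2.1.2 (add C):
                        ○ open, literals {A=1, B=1, C=1, D=1}.
                  branch 2.2.1.2.2 (add ~C):
                    ((~A <-> ~B) | C): β-rule — branch into (~A <-> ~B)  //  C.
                      branch 2.2.1.2.2.1 (add (~A <-> ~B)):
                        (~A <-> ~B): β-rule — branch into ~A, ~B  //  ~~A, ~~B.
                          branch 2.2.1.2.2.1.1 (add ~A, ~B):
                            × closes — contains both A and ~A.
                          branch 2.2.1.2.2.1.2 (add ~~A, ~~B):
                            ○ open, literals {A=1, B=1, C=0}.
                      branch 2.2.1.2.2.2 (add C):
                        × closes — contains both C and ~C.
          branch 2.2.2 (add B):
            (D -> ((~A <-> ~B) | C)): β-rule — branch into ~D  //  ((~A <-> ~B) | C).
              branch 2.2.2.1 (add ~D):
                ○ open, literals {A=1, B=1, D=0}.
              branch 2.2.2.2 (add ((~A <-> ~B) | C)):
                ((~A <-> ~B) | C): β-rule — branch into (~A <-> ~B)  //  C.
                  branch 2.2.2.2.1 (add (~A <-> ~B)):
                    (~A <-> ~B): β-rule — branch into ~A, ~B  //  ~~A, ~~B.
                      branch 2.2.2.2.1.1 (add ~A, ~B):
                        × closes — contains both A and ~A.
                      branch 2.2.2.2.1.2 (add ~~A, ~~B):
                        ○ open, literals {A=1, B=1}.
                  branch 2.2.2.2.2 (add C):
                    ○ open, literals {A=1, B=1, C=1}.
14 branches closed, 11 open.
Each open branch fixes some atoms; the unmentioned ones are free. Counting distinct full assignments: branch {B=0} (D, A, C) contributes 8 new; branch {A=0, C=0, D=0} (B) contributes 1 new; branch {A=0, B=0, C=0} (D) contributes 0 new; branch {A=0, B=1, C=0, D=0} (none free) contributes 0 new; branch {A=1, C=0, D=0} (B) contributes 1 new; branch {A=1, B=1, D=1} (C) contributes 2 new; branch {A=1, B=1, C=1, D=1} (none free) contributes 0 new; branch {A=1, B=1, C=0} (D) contributes 0 new; branch {A=1, B=1, D=0} (C) contributes 1 new; branch {A=1, B=1} (D, C) contributes 0 new; branch {A=1, B=1, C=1} (D) contributes 0 new. Total: 13.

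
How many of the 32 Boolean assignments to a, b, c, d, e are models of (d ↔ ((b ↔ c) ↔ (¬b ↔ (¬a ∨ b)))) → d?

24

Initial set: {((d ↔ ((b ↔ c) ↔ (¬b ↔ (¬a ∨ b)))) → d)}.
((d ↔ ((b ↔ c) ↔ (¬b ↔ (¬a ∨ b)))) → d): β-rule — branch into ¬(d ↔ ((b ↔ c) ↔ (¬b ↔ (¬a ∨ b))))  //  d.
  branch 1 (add ¬(d ↔ ((b ↔ c) ↔ (¬b ↔ (¬a ∨ b))))):
    ¬(d ↔ ((b ↔ c) ↔ (¬b ↔ (¬a ∨ b)))): β-rule — branch into d, ¬((b ↔ c) ↔ (¬b ↔ (¬a ∨ b)))  //  ¬d, ((b ↔ c) ↔ (¬b ↔ (¬a ∨ b))).
      branch 1.1 (add d, ¬((b ↔ c) ↔ (¬b ↔ (¬a ∨ b)))):
        ¬((b ↔ c) ↔ (¬b ↔ (¬a ∨ b))): β-rule — branch into (b ↔ c), ¬(¬b ↔ (¬a ∨ b))  //  ¬(b ↔ c), (¬b ↔ (¬a ∨ b)).
          branch 1.1.1 (add (b ↔ c), ¬(¬b ↔ (¬a ∨ b))):
            (b ↔ c): β-rule — branch into b, c  //  ¬b, ¬c.
              branch 1.1.1.1 (add b, c):
                ¬(¬b ↔ (¬a ∨ b)): β-rule — branch into ¬b, ¬(¬a ∨ b)  //  ¬¬b, (¬a ∨ b).
                  branch 1.1.1.1.1 (add ¬b, ¬(¬a ∨ b)):
                    × closes — contains both b and ¬b.
                  branch 1.1.1.1.2 (add ¬¬b, (¬a ∨ b)):
                    (¬a ∨ b): β-rule — branch into ¬a  //  b.
                      branch 1.1.1.1.2.1 (add ¬a):
                        ○ open, literals {a=F, b=T, c=T, d=T}.
                      branch 1.1.1.1.2.2 (add b):
                        ○ open, literals {b=T, c=T, d=T}.
              branch 1.1.1.2 (add ¬b, ¬c):
                ¬(¬b ↔ (¬a ∨ b)): β-rule — branch into ¬b, ¬(¬a ∨ b)  //  ¬¬b, (¬a ∨ b).
                  branch 1.1.1.2.1 (add ¬b, ¬(¬a ∨ b)):
                    ¬(¬a ∨ b): α-rule — add ¬¬a, ¬b.
                    ○ open, literals {a=T, b=F, c=F, d=T}.
                  branch 1.1.1.2.2 (add ¬¬b, (¬a ∨ b)):
                    × closes — contains both b and ¬b.
          branch 1.1.2 (add ¬(b ↔ c), (¬b ↔ (¬a ∨ b))):
            ¬(b ↔ c): β-rule — branch into b, ¬c  //  ¬b, c.
              branch 1.1.2.1 (add b, ¬c):
                (¬b ↔ (¬a ∨ b)): β-rule — branch into ¬b, (¬a ∨ b)  //  ¬¬b, ¬(¬a ∨ b).
                  branch 1.1.2.1.1 (add ¬b, (¬a ∨ b)):
                    × closes — contains both b and ¬b.
                  branch 1.1.2.1.2 (add ¬¬b, ¬(¬a ∨ b)):
                    ¬(¬a ∨ b): α-rule — add ¬¬a, ¬b.
                    × closes — contains both b and ¬b.
              branch 1.1.2.2 (add ¬b, c):
                (¬b ↔ (¬a ∨ b)): β-rule — branch into ¬b, (¬a ∨ b)  //  ¬¬b, ¬(¬a ∨ b).
                  branch 1.1.2.2.1 (add ¬b, (¬a ∨ b)):
                    (¬a ∨ b): β-rule — branch into ¬a  //  b.
                      branch 1.1.2.2.1.1 (add ¬a):
                        ○ open, literals {a=F, b=F, c=T, d=T}.
                      branch 1.1.2.2.1.2 (add b):
                        × closes — contains both b and ¬b.
                  branch 1.1.2.2.2 (add ¬¬b, ¬(¬a ∨ b)):
                    × closes — contains both b and ¬b.
      branch 1.2 (add ¬d, ((b ↔ c) ↔ (¬b ↔ (¬a ∨ b)))):
        ((b ↔ c) ↔ (¬b ↔ (¬a ∨ b))): β-rule — branch into (b ↔ c), (¬b ↔ (¬a ∨ b))  //  ¬(b ↔ c), ¬(¬b ↔ (¬a ∨ b)).
          branch 1.2.1 (add (b ↔ c), (¬b ↔ (¬a ∨ b))):
            (b ↔ c): β-rule — branch into b, c  //  ¬b, ¬c.
              branch 1.2.1.1 (add b, c):
                (¬b ↔ (¬a ∨ b)): β-rule — branch into ¬b, (¬a ∨ b)  //  ¬¬b, ¬(¬a ∨ b).
                  branch 1.2.1.1.1 (add ¬b, (¬a ∨ b)):
                    × closes — contains both b and ¬b.
                  branch 1.2.1.1.2 (add ¬¬b, ¬(¬a ∨ b)):
                    ¬(¬a ∨ b): α-rule — add ¬¬a, ¬b.
                    × closes — contains both b and ¬b.
              branch 1.2.1.2 (add ¬b, ¬c):
                (¬b ↔ (¬a ∨ b)): β-rule — branch into ¬b, (¬a ∨ b)  //  ¬¬b, ¬(¬a ∨ b).
                  branch 1.2.1.2.1 (add ¬b, (¬a ∨ b)):
                    (¬a ∨ b): β-rule — branch into ¬a  //  b.
                      branch 1.2.1.2.1.1 (add ¬a):
                        ○ open, literals {a=F, b=F, c=F, d=F}.
                      branch 1.2.1.2.1.2 (add b):
                        × closes — contains both b and ¬b.
                  branch 1.2.1.2.2 (add ¬¬b, ¬(¬a ∨ b)):
                    × closes — contains both b and ¬b.
          branch 1.2.2 (add ¬(b ↔ c), ¬(¬b ↔ (¬a ∨ b))):
            ¬(b ↔ c): β-rule — branch into b, ¬c  //  ¬b, c.
              branch 1.2.2.1 (add b, ¬c):
                ¬(¬b ↔ (¬a ∨ b)): β-rule — branch into ¬b, ¬(¬a ∨ b)  //  ¬¬b, (¬a ∨ b).
                  branch 1.2.2.1.1 (add ¬b, ¬(¬a ∨ b)):
                    × closes — contains both b and ¬b.
                  branch 1.2.2.1.2 (add ¬¬b, (¬a ∨ b)):
                    (¬a ∨ b): β-rule — branch into ¬a  //  b.
                      branch 1.2.2.1.2.1 (add ¬a):
                        ○ open, literals {a=F, b=T, c=F, d=F}.
                      branch 1.2.2.1.2.2 (add b):
                        ○ open, literals {b=T, c=F, d=F}.
              branch 1.2.2.2 (add ¬b, c):
                ¬(¬b ↔ (¬a ∨ b)): β-rule — branch into ¬b, ¬(¬a ∨ b)  //  ¬¬b, (¬a ∨ b).
                  branch 1.2.2.2.1 (add ¬b, ¬(¬a ∨ b)):
                    ¬(¬a ∨ b): α-rule — add ¬¬a, ¬b.
                    ○ open, literals {a=T, b=F, c=T, d=F}.
                  branch 1.2.2.2.2 (add ¬¬b, (¬a ∨ b)):
                    × closes — contains both b and ¬b.
  branch 2 (add d):
    ○ open, literals {d=T}.
12 branches closed, 9 open.
Each open branch fixes some atoms; the unmentioned ones are free. Counting distinct full assignments: branch {a=F, b=T, c=T, d=T} (e) contributes 2 new; branch {b=T, c=T, d=T} (a, e) contributes 2 new; branch {a=T, b=F, c=F, d=T} (e) contributes 2 new; branch {a=F, b=F, c=T, d=T} (e) contributes 2 new; branch {a=F, b=F, c=F, d=F} (e) contributes 2 new; branch {a=F, b=T, c=F, d=F} (e) contributes 2 new; branch {b=T, c=F, d=F} (a, e) contributes 2 new; branch {a=T, b=F, c=T, d=F} (e) contributes 2 new; branch {d=T} (a, b, c, e) contributes 8 new. Total: 24.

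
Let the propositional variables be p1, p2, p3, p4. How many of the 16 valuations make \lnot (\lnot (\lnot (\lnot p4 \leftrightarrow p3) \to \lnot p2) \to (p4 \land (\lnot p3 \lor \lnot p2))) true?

Initial set: {\lnot (\lnot (\lnot (\lnot p4 \leftrightarrow p3) \to \lnot p2) \to (p4 \land (\lnot p3 \lor \lnot p2)))}.
\lnot (\lnot (\lnot (\lnot p4 \leftrightarrow p3) \to \lnot p2) \to (p4 \land (\lnot p3 \lor \lnot p2))): α-rule — add \lnot (\lnot (\lnot p4 \leftrightarrow p3) \to \lnot p2), \lnot (p4 \land (\lnot p3 \lor \lnot p2)).
\lnot (\lnot (\lnot p4 \leftrightarrow p3) \to \lnot p2): α-rule — add \lnot (\lnot p4 \leftrightarrow p3), \lnot \lnot p2.
\lnot (p4 \land (\lnot p3 \lor \lnot p2)): β-rule — branch into \lnot p4  //  \lnot (\lnot p3 \lor \lnot p2).
  branch 1 (add \lnot p4):
    \lnot (\lnot p4 \leftrightarrow p3): β-rule — branch into \lnot p4, \lnot p3  //  \lnot \lnot p4, p3.
      branch 1.1 (add \lnot p4, \lnot p3):
        ○ open, literals {p2=1, p3=0, p4=0}.
      branch 1.2 (add \lnot \lnot p4, p3):
        × closes — contains both p4 and \lnot p4.
  branch 2 (add \lnot (\lnot p3 \lor \lnot p2)):
    \lnot (\lnot p3 \lor \lnot p2): α-rule — add \lnot \lnot p3, \lnot \lnot p2.
    \lnot (\lnot p4 \leftrightarrow p3): β-rule — branch into \lnot p4, \lnot p3  //  \lnot \lnot p4, p3.
      branch 2.1 (add \lnot p4, \lnot p3):
        × closes — contains both p3 and \lnot p3.
      branch 2.2 (add \lnot \lnot p4, p3):
        ○ open, literals {p2=1, p3=1, p4=1}.
2 branches closed, 2 open.
Each open branch fixes some atoms; the unmentioned ones are free. Counting distinct full assignments: branch {p2=1, p3=0, p4=0} (p1) contributes 2 new; branch {p2=1, p3=1, p4=1} (p1) contributes 2 new. Total: 4.

4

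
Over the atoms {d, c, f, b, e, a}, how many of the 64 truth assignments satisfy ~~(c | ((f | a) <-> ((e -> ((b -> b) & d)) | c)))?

52

Initial set: {~~(c | ((f | a) <-> ((e -> ((b -> b) & d)) | c)))}.
~~(c | ((f | a) <-> ((e -> ((b -> b) & d)) | c))): drop double negation, giving (c | ((f | a) <-> ((e -> ((b -> b) & d)) | c))).
(c | ((f | a) <-> ((e -> ((b -> b) & d)) | c))): β-rule — branch into c  //  ((f | a) <-> ((e -> ((b -> b) & d)) | c)).
  branch 1 (add c):
    ○ open, literals {c=true}.
  branch 2 (add ((f | a) <-> ((e -> ((b -> b) & d)) | c))):
    ((f | a) <-> ((e -> ((b -> b) & d)) | c)): β-rule — branch into (f | a), ((e -> ((b -> b) & d)) | c)  //  ~(f | a), ~((e -> ((b -> b) & d)) | c).
      branch 2.1 (add (f | a), ((e -> ((b -> b) & d)) | c)):
        (f | a): β-rule — branch into f  //  a.
          branch 2.1.1 (add f):
            ((e -> ((b -> b) & d)) | c): β-rule — branch into (e -> ((b -> b) & d))  //  c.
              branch 2.1.1.1 (add (e -> ((b -> b) & d))):
                (e -> ((b -> b) & d)): β-rule — branch into ~e  //  ((b -> b) & d).
                  branch 2.1.1.1.1 (add ~e):
                    ○ open, literals {e=false, f=true}.
                  branch 2.1.1.1.2 (add ((b -> b) & d)):
                    ((b -> b) & d): α-rule — add (b -> b), d.
                    (b -> b): β-rule — branch into ~b  //  b.
                      branch 2.1.1.1.2.1 (add ~b):
                        ○ open, literals {b=false, d=true, f=true}.
                      branch 2.1.1.1.2.2 (add b):
                        ○ open, literals {b=true, d=true, f=true}.
              branch 2.1.1.2 (add c):
                ○ open, literals {c=true, f=true}.
          branch 2.1.2 (add a):
            ((e -> ((b -> b) & d)) | c): β-rule — branch into (e -> ((b -> b) & d))  //  c.
              branch 2.1.2.1 (add (e -> ((b -> b) & d))):
                (e -> ((b -> b) & d)): β-rule — branch into ~e  //  ((b -> b) & d).
                  branch 2.1.2.1.1 (add ~e):
                    ○ open, literals {a=true, e=false}.
                  branch 2.1.2.1.2 (add ((b -> b) & d)):
                    ((b -> b) & d): α-rule — add (b -> b), d.
                    (b -> b): β-rule — branch into ~b  //  b.
                      branch 2.1.2.1.2.1 (add ~b):
                        ○ open, literals {a=true, b=false, d=true}.
                      branch 2.1.2.1.2.2 (add b):
                        ○ open, literals {a=true, b=true, d=true}.
              branch 2.1.2.2 (add c):
                ○ open, literals {a=true, c=true}.
      branch 2.2 (add ~(f | a), ~((e -> ((b -> b) & d)) | c)):
        ~(f | a): α-rule — add ~f, ~a.
        ~((e -> ((b -> b) & d)) | c): α-rule — add ~(e -> ((b -> b) & d)), ~c.
        ~(e -> ((b -> b) & d)): α-rule — add e, ~((b -> b) & d).
        ~((b -> b) & d): β-rule — branch into ~(b -> b)  //  ~d.
          branch 2.2.1 (add ~(b -> b)):
            ~(b -> b): α-rule — add b, ~b.
            × closes — contains both b and ~b.
          branch 2.2.2 (add ~d):
            ○ open, literals {a=false, c=false, d=false, e=true, f=false}.
1 branch closed, 10 open.
Each open branch fixes some atoms; the unmentioned ones are free. Counting distinct full assignments: branch {c=true} (d, f, b, e, a) contributes 32 new; branch {e=false, f=true} (d, c, b, a) contributes 8 new; branch {b=false, d=true, f=true} (c, e, a) contributes 2 new; branch {b=true, d=true, f=true} (c, e, a) contributes 2 new; branch {c=true, f=true} (d, b, e, a) contributes 0 new; branch {a=true, e=false} (d, c, f, b) contributes 4 new; branch {a=true, b=false, d=true} (c, f, e) contributes 1 new; branch {a=true, b=true, d=true} (c, f, e) contributes 1 new; branch {a=true, c=true} (d, f, b, e) contributes 0 new; branch {a=false, c=false, d=false, e=true, f=false} (b) contributes 2 new. Total: 52.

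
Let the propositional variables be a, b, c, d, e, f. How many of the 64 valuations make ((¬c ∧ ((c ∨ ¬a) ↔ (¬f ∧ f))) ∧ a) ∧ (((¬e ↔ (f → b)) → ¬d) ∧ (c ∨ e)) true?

7

Initial set: {(((¬c ∧ ((c ∨ ¬a) ↔ (¬f ∧ f))) ∧ a) ∧ (((¬e ↔ (f → b)) → ¬d) ∧ (c ∨ e)))}.
(((¬c ∧ ((c ∨ ¬a) ↔ (¬f ∧ f))) ∧ a) ∧ (((¬e ↔ (f → b)) → ¬d) ∧ (c ∨ e))): α-rule — add ((¬c ∧ ((c ∨ ¬a) ↔ (¬f ∧ f))) ∧ a), (((¬e ↔ (f → b)) → ¬d) ∧ (c ∨ e)).
((¬c ∧ ((c ∨ ¬a) ↔ (¬f ∧ f))) ∧ a): α-rule — add (¬c ∧ ((c ∨ ¬a) ↔ (¬f ∧ f))), a.
(((¬e ↔ (f → b)) → ¬d) ∧ (c ∨ e)): α-rule — add ((¬e ↔ (f → b)) → ¬d), (c ∨ e).
(¬c ∧ ((c ∨ ¬a) ↔ (¬f ∧ f))): α-rule — add ¬c, ((c ∨ ¬a) ↔ (¬f ∧ f)).
((¬e ↔ (f → b)) → ¬d): β-rule — branch into ¬(¬e ↔ (f → b))  //  ¬d.
  branch 1 (add ¬(¬e ↔ (f → b))):
    (c ∨ e): β-rule — branch into c  //  e.
      branch 1.1 (add c):
        × closes — contains both c and ¬c.
      branch 1.2 (add e):
        ((c ∨ ¬a) ↔ (¬f ∧ f)): β-rule — branch into (c ∨ ¬a), (¬f ∧ f)  //  ¬(c ∨ ¬a), ¬(¬f ∧ f).
          branch 1.2.1 (add (c ∨ ¬a), (¬f ∧ f)):
            (¬f ∧ f): α-rule — add ¬f, f.
            × closes — contains both f and ¬f.
          branch 1.2.2 (add ¬(c ∨ ¬a), ¬(¬f ∧ f)):
            ¬(c ∨ ¬a): α-rule — add ¬c, ¬¬a.
            ¬(¬e ↔ (f → b)): β-rule — branch into ¬e, ¬(f → b)  //  ¬¬e, (f → b).
              branch 1.2.2.1 (add ¬e, ¬(f → b)):
                × closes — contains both e and ¬e.
              branch 1.2.2.2 (add ¬¬e, (f → b)):
                ¬(¬f ∧ f): β-rule — branch into ¬¬f  //  ¬f.
                  branch 1.2.2.2.1 (add ¬¬f):
                    (f → b): β-rule — branch into ¬f  //  b.
                      branch 1.2.2.2.1.1 (add ¬f):
                        × closes — contains both f and ¬f.
                      branch 1.2.2.2.1.2 (add b):
                        ○ open, literals {a=true, b=true, c=false, e=true, f=true}.
                  branch 1.2.2.2.2 (add ¬f):
                    (f → b): β-rule — branch into ¬f  //  b.
                      branch 1.2.2.2.2.1 (add ¬f):
                        ○ open, literals {a=true, c=false, e=true, f=false}.
                      branch 1.2.2.2.2.2 (add b):
                        ○ open, literals {a=true, b=true, c=false, e=true, f=false}.
  branch 2 (add ¬d):
    (c ∨ e): β-rule — branch into c  //  e.
      branch 2.1 (add c):
        × closes — contains both c and ¬c.
      branch 2.2 (add e):
        ((c ∨ ¬a) ↔ (¬f ∧ f)): β-rule — branch into (c ∨ ¬a), (¬f ∧ f)  //  ¬(c ∨ ¬a), ¬(¬f ∧ f).
          branch 2.2.1 (add (c ∨ ¬a), (¬f ∧ f)):
            (¬f ∧ f): α-rule — add ¬f, f.
            × closes — contains both f and ¬f.
          branch 2.2.2 (add ¬(c ∨ ¬a), ¬(¬f ∧ f)):
            ¬(c ∨ ¬a): α-rule — add ¬c, ¬¬a.
            ¬(¬f ∧ f): β-rule — branch into ¬¬f  //  ¬f.
              branch 2.2.2.1 (add ¬¬f):
                ○ open, literals {a=true, c=false, d=false, e=true, f=true}.
              branch 2.2.2.2 (add ¬f):
                ○ open, literals {a=true, c=false, d=false, e=true, f=false}.
6 branches closed, 5 open.
Each open branch fixes some atoms; the unmentioned ones are free. Counting distinct full assignments: branch {a=true, b=true, c=false, e=true, f=true} (d) contributes 2 new; branch {a=true, c=false, e=true, f=false} (b, d) contributes 4 new; branch {a=true, b=true, c=false, e=true, f=false} (d) contributes 0 new; branch {a=true, c=false, d=false, e=true, f=true} (b) contributes 1 new; branch {a=true, c=false, d=false, e=true, f=false} (b) contributes 0 new. Total: 7.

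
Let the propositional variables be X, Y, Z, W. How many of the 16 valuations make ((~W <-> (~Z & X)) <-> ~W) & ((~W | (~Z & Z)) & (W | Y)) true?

Initial set: {T (((~W <-> (~Z & X)) <-> ~W) & ((~W | (~Z & Z)) & (W | Y)))}.
T (((~W <-> (~Z & X)) <-> ~W) & ((~W | (~Z & Z)) & (W | Y))): α-rule — add T ((~W <-> (~Z & X)) <-> ~W), T ((~W | (~Z & Z)) & (W | Y)).
T ((~W | (~Z & Z)) & (W | Y)): α-rule — add T (~W | (~Z & Z)), T (W | Y).
T ((~W <-> (~Z & X)) <-> ~W): β-rule — branch into T (~W <-> (~Z & X)), T ~W  //  F (~W <-> (~Z & X)), F ~W.
  branch 1 (add T (~W <-> (~Z & X)), T ~W):
    T (~W | (~Z & Z)): β-rule — branch into T ~W  //  T (~Z & Z).
      branch 1.1 (add T ~W):
        T (W | Y): β-rule — branch into T W  //  T Y.
          branch 1.1.1 (add T W):
            × closes — contains both W and ~W.
          branch 1.1.2 (add T Y):
            T (~W <-> (~Z & X)): β-rule — branch into T ~W, T (~Z & X)  //  F ~W, F (~Z & X).
              branch 1.1.2.1 (add T ~W, T (~Z & X)):
                T (~Z & X): α-rule — add T ~Z, T X.
                ○ open, literals {W=0, X=1, Y=1, Z=0}.
              branch 1.1.2.2 (add F ~W, F (~Z & X)):
                × closes — contains both W and ~W.
      branch 1.2 (add T (~Z & Z)):
        T (~Z & Z): α-rule — add T ~Z, T Z.
        × closes — contains both Z and ~Z.
  branch 2 (add F (~W <-> (~Z & X)), F ~W):
    T (~W | (~Z & Z)): β-rule — branch into T ~W  //  T (~Z & Z).
      branch 2.1 (add T ~W):
        × closes — contains both W and ~W.
      branch 2.2 (add T (~Z & Z)):
        T (~Z & Z): α-rule — add T ~Z, T Z.
        × closes — contains both Z and ~Z.
5 branches closed, 1 open.
Each open branch fixes some atoms; the unmentioned ones are free. Counting distinct full assignments: branch {W=0, X=1, Y=1, Z=0} (none free) contributes 1 new. Total: 1.

1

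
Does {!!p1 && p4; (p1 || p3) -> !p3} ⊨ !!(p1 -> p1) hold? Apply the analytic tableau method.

Yes

Initial set: {(!!p1 && p4); ((p1 || p3) -> !p3); !!!(p1 -> p1)}.
(!!p1 && p4): α-rule — add !!p1, p4.
!!!(p1 -> p1): drop double negation, giving !(p1 -> p1).
!!p1: drop double negation, giving p1.
!(p1 -> p1): α-rule — add p1, !p1.
× closes — contains both p1 and !p1.
All 1 branch closes.
Every branch closed, so the premises entail the conclusion.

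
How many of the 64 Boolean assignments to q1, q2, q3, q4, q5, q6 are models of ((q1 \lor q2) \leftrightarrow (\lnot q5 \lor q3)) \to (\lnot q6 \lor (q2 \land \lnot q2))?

Initial set: {(((q1 \lor q2) \leftrightarrow (\lnot q5 \lor q3)) \to (\lnot q6 \lor (q2 \land \lnot q2)))}.
(((q1 \lor q2) \leftrightarrow (\lnot q5 \lor q3)) \to (\lnot q6 \lor (q2 \land \lnot q2))): β-rule — branch into \lnot ((q1 \lor q2) \leftrightarrow (\lnot q5 \lor q3))  //  (\lnot q6 \lor (q2 \land \lnot q2)).
  branch 1 (add \lnot ((q1 \lor q2) \leftrightarrow (\lnot q5 \lor q3))):
    \lnot ((q1 \lor q2) \leftrightarrow (\lnot q5 \lor q3)): β-rule — branch into (q1 \lor q2), \lnot (\lnot q5 \lor q3)  //  \lnot (q1 \lor q2), (\lnot q5 \lor q3).
      branch 1.1 (add (q1 \lor q2), \lnot (\lnot q5 \lor q3)):
        \lnot (\lnot q5 \lor q3): α-rule — add \lnot \lnot q5, \lnot q3.
        (q1 \lor q2): β-rule — branch into q1  //  q2.
          branch 1.1.1 (add q1):
            ○ open, literals {q1=1, q3=0, q5=1}.
          branch 1.1.2 (add q2):
            ○ open, literals {q2=1, q3=0, q5=1}.
      branch 1.2 (add \lnot (q1 \lor q2), (\lnot q5 \lor q3)):
        \lnot (q1 \lor q2): α-rule — add \lnot q1, \lnot q2.
        (\lnot q5 \lor q3): β-rule — branch into \lnot q5  //  q3.
          branch 1.2.1 (add \lnot q5):
            ○ open, literals {q1=0, q2=0, q5=0}.
          branch 1.2.2 (add q3):
            ○ open, literals {q1=0, q2=0, q3=1}.
  branch 2 (add (\lnot q6 \lor (q2 \land \lnot q2))):
    (\lnot q6 \lor (q2 \land \lnot q2)): β-rule — branch into \lnot q6  //  (q2 \land \lnot q2).
      branch 2.1 (add \lnot q6):
        ○ open, literals {q6=0}.
      branch 2.2 (add (q2 \land \lnot q2)):
        (q2 \land \lnot q2): α-rule — add q2, \lnot q2.
        × closes — contains both q2 and \lnot q2.
1 branch closed, 5 open.
Each open branch fixes some atoms; the unmentioned ones are free. Counting distinct full assignments: branch {q1=1, q3=0, q5=1} (q2, q4, q6) contributes 8 new; branch {q2=1, q3=0, q5=1} (q1, q4, q6) contributes 4 new; branch {q1=0, q2=0, q5=0} (q3, q4, q6) contributes 8 new; branch {q1=0, q2=0, q3=1} (q4, q5, q6) contributes 4 new; branch {q6=0} (q1, q2, q3, q4, q5) contributes 20 new. Total: 44.

44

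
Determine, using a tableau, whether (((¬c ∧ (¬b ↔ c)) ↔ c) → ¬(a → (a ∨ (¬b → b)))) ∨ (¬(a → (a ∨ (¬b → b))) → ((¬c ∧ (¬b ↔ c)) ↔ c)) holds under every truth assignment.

Assume the negation and expand:
Initial set: {F ((((¬c ∧ (¬b ↔ c)) ↔ c) → ¬(a → (a ∨ (¬b → b)))) ∨ (¬(a → (a ∨ (¬b → b))) → ((¬c ∧ (¬b ↔ c)) ↔ c)))}.
F ((((¬c ∧ (¬b ↔ c)) ↔ c) → ¬(a → (a ∨ (¬b → b)))) ∨ (¬(a → (a ∨ (¬b → b))) → ((¬c ∧ (¬b ↔ c)) ↔ c))): α-rule — add F (((¬c ∧ (¬b ↔ c)) ↔ c) → ¬(a → (a ∨ (¬b → b)))), F (¬(a → (a ∨ (¬b → b))) → ((¬c ∧ (¬b ↔ c)) ↔ c)).
F (((¬c ∧ (¬b ↔ c)) ↔ c) → ¬(a → (a ∨ (¬b → b)))): α-rule — add T ((¬c ∧ (¬b ↔ c)) ↔ c), F ¬(a → (a ∨ (¬b → b))).
F (¬(a → (a ∨ (¬b → b))) → ((¬c ∧ (¬b ↔ c)) ↔ c)): α-rule — add T ¬(a → (a ∨ (¬b → b))), F ((¬c ∧ (¬b ↔ c)) ↔ c).
T ¬(a → (a ∨ (¬b → b))): α-rule — add T a, F (a ∨ (¬b → b)).
F (a ∨ (¬b → b)): α-rule — add F a, F (¬b → b).
× closes — contains both a and ¬a.
All 1 branch closes.
Every branch closed, so the negation is unsatisfiable and the formula is valid.

Valid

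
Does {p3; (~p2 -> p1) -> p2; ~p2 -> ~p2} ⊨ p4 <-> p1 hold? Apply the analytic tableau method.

No

Initial set: {T p3; T ((~p2 -> p1) -> p2); T (~p2 -> ~p2); F (p4 <-> p1)}.
T ((~p2 -> p1) -> p2): β-rule — branch into F (~p2 -> p1)  //  T p2.
  branch 1 (add F (~p2 -> p1)):
    F (~p2 -> p1): α-rule — add T ~p2, F p1.
    T (~p2 -> ~p2): β-rule — branch into F ~p2  //  T ~p2.
      branch 1.1 (add F ~p2):
        × closes — contains both p2 and ~p2.
      branch 1.2 (add T ~p2):
        F (p4 <-> p1): β-rule — branch into T p4, F p1  //  F p4, T p1.
          branch 1.2.1 (add T p4, F p1):
            ○ open, literals {p1=F, p2=F, p3=T, p4=T}.
          branch 1.2.2 (add F p4, T p1):
            × closes — contains both p1 and ~p1.
  branch 2 (add T p2):
    T (~p2 -> ~p2): β-rule — branch into F ~p2  //  T ~p2.
      branch 2.1 (add F ~p2):
        F (p4 <-> p1): β-rule — branch into T p4, F p1  //  F p4, T p1.
          branch 2.1.1 (add T p4, F p1):
            ○ open, literals {p1=F, p2=T, p3=T, p4=T}.
          branch 2.1.2 (add F p4, T p1):
            ○ open, literals {p1=T, p2=T, p3=T, p4=F}.
      branch 2.2 (add T ~p2):
        × closes — contains both p2 and ~p2.
3 branches closed, 3 open.
An open branch gives a countermodel: p1=F, p2=F, p3=T, p4=T (unmentioned atoms arbitrary); the premises hold there but the conclusion fails.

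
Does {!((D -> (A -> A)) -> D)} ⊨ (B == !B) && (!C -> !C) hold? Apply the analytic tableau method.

Initial set: {T !((D -> (A -> A)) -> D); F ((B == !B) && (!C -> !C))}.
T !((D -> (A -> A)) -> D): α-rule — add T (D -> (A -> A)), F D.
F ((B == !B) && (!C -> !C)): β-rule — branch into F (B == !B)  //  F (!C -> !C).
  branch 1 (add F (B == !B)):
    T (D -> (A -> A)): β-rule — branch into F D  //  T (A -> A).
      branch 1.1 (add F D):
        F (B == !B): β-rule — branch into T B, F !B  //  F B, T !B.
          branch 1.1.1 (add T B, F !B):
            ○ open, literals {B=T, D=F}.
          branch 1.1.2 (add F B, T !B):
            ○ open, literals {B=F, D=F}.
      branch 1.2 (add T (A -> A)):
        F (B == !B): β-rule — branch into T B, F !B  //  F B, T !B.
          branch 1.2.1 (add T B, F !B):
            T (A -> A): β-rule — branch into F A  //  T A.
              branch 1.2.1.1 (add F A):
                ○ open, literals {A=F, B=T, D=F}.
              branch 1.2.1.2 (add T A):
                ○ open, literals {A=T, B=T, D=F}.
          branch 1.2.2 (add F B, T !B):
            T (A -> A): β-rule — branch into F A  //  T A.
              branch 1.2.2.1 (add F A):
                ○ open, literals {A=F, B=F, D=F}.
              branch 1.2.2.2 (add T A):
                ○ open, literals {A=T, B=F, D=F}.
  branch 2 (add F (!C -> !C)):
    F (!C -> !C): α-rule — add T !C, F !C.
    × closes — contains both C and !C.
1 branch closed, 6 open.
An open branch gives a countermodel: B=T, D=F (unmentioned atoms arbitrary); the premises hold there but the conclusion fails.

No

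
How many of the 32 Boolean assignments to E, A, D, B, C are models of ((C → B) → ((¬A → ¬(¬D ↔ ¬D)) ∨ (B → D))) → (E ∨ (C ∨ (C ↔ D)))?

28

Initial set: {T (((C → B) → ((¬A → ¬(¬D ↔ ¬D)) ∨ (B → D))) → (E ∨ (C ∨ (C ↔ D))))}.
T (((C → B) → ((¬A → ¬(¬D ↔ ¬D)) ∨ (B → D))) → (E ∨ (C ∨ (C ↔ D)))): β-rule — branch into F ((C → B) → ((¬A → ¬(¬D ↔ ¬D)) ∨ (B → D)))  //  T (E ∨ (C ∨ (C ↔ D))).
  branch 1 (add F ((C → B) → ((¬A → ¬(¬D ↔ ¬D)) ∨ (B → D)))):
    F ((C → B) → ((¬A → ¬(¬D ↔ ¬D)) ∨ (B → D))): α-rule — add T (C → B), F ((¬A → ¬(¬D ↔ ¬D)) ∨ (B → D)).
    F ((¬A → ¬(¬D ↔ ¬D)) ∨ (B → D)): α-rule — add F (¬A → ¬(¬D ↔ ¬D)), F (B → D).
    F (¬A → ¬(¬D ↔ ¬D)): α-rule — add T ¬A, F ¬(¬D ↔ ¬D).
    F (B → D): α-rule — add T B, F D.
    T (C → B): β-rule — branch into F C  //  T B.
      branch 1.1 (add F C):
        F ¬(¬D ↔ ¬D): β-rule — branch into T ¬D, T ¬D  //  F ¬D, F ¬D.
          branch 1.1.1 (add T ¬D, T ¬D):
            ○ open, literals {A=0, B=1, C=0, D=0}.
          branch 1.1.2 (add F ¬D, F ¬D):
            × closes — contains both D and ¬D.
      branch 1.2 (add T B):
        F ¬(¬D ↔ ¬D): β-rule — branch into T ¬D, T ¬D  //  F ¬D, F ¬D.
          branch 1.2.1 (add T ¬D, T ¬D):
            ○ open, literals {A=0, B=1, D=0}.
          branch 1.2.2 (add F ¬D, F ¬D):
            × closes — contains both D and ¬D.
  branch 2 (add T (E ∨ (C ∨ (C ↔ D)))):
    T (E ∨ (C ∨ (C ↔ D))): β-rule — branch into T E  //  T (C ∨ (C ↔ D)).
      branch 2.1 (add T E):
        ○ open, literals {E=1}.
      branch 2.2 (add T (C ∨ (C ↔ D))):
        T (C ∨ (C ↔ D)): β-rule — branch into T C  //  T (C ↔ D).
          branch 2.2.1 (add T C):
            ○ open, literals {C=1}.
          branch 2.2.2 (add T (C ↔ D)):
            T (C ↔ D): β-rule — branch into T C, T D  //  F C, F D.
              branch 2.2.2.1 (add T C, T D):
                ○ open, literals {C=1, D=1}.
              branch 2.2.2.2 (add F C, F D):
                ○ open, literals {C=0, D=0}.
2 branches closed, 6 open.
Each open branch fixes some atoms; the unmentioned ones are free. Counting distinct full assignments: branch {A=0, B=1, C=0, D=0} (E) contributes 2 new; branch {A=0, B=1, D=0} (E, C) contributes 2 new; branch {E=1} (A, D, B, C) contributes 14 new; branch {C=1} (E, A, D, B) contributes 7 new; branch {C=1, D=1} (E, A, B) contributes 0 new; branch {C=0, D=0} (E, A, B) contributes 3 new. Total: 28.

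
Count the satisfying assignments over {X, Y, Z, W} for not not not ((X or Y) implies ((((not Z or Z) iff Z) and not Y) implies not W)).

Initial set: {not not not ((X or Y) implies ((((not Z or Z) iff Z) and not Y) implies not W))}.
not not not ((X or Y) implies ((((not Z or Z) iff Z) and not Y) implies not W)): drop double negation, giving not ((X or Y) implies ((((not Z or Z) iff Z) and not Y) implies not W)).
not ((X or Y) implies ((((not Z or Z) iff Z) and not Y) implies not W)): α-rule — add (X or Y), not ((((not Z or Z) iff Z) and not Y) implies not W).
not ((((not Z or Z) iff Z) and not Y) implies not W): α-rule — add (((not Z or Z) iff Z) and not Y), not not W.
(((not Z or Z) iff Z) and not Y): α-rule — add ((not Z or Z) iff Z), not Y.
(X or Y): β-rule — branch into X  //  Y.
  branch 1 (add X):
    ((not Z or Z) iff Z): β-rule — branch into (not Z or Z), Z  //  not (not Z or Z), not Z.
      branch 1.1 (add (not Z or Z), Z):
        (not Z or Z): β-rule — branch into not Z  //  Z.
          branch 1.1.1 (add not Z):
            × closes — contains both Z and not Z.
          branch 1.1.2 (add Z):
            ○ open, literals {W=T, X=T, Y=F, Z=T}.
      branch 1.2 (add not (not Z or Z), not Z):
        not (not Z or Z): α-rule — add not not Z, not Z.
        × closes — contains both Z and not Z.
  branch 2 (add Y):
    × closes — contains both Y and not Y.
3 branches closed, 1 open.
Each open branch fixes some atoms; the unmentioned ones are free. Counting distinct full assignments: branch {W=T, X=T, Y=F, Z=T} (none free) contributes 1 new. Total: 1.

1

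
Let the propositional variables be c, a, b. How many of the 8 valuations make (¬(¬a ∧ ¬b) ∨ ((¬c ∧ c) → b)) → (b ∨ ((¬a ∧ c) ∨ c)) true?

Initial set: {T ((¬(¬a ∧ ¬b) ∨ ((¬c ∧ c) → b)) → (b ∨ ((¬a ∧ c) ∨ c)))}.
T ((¬(¬a ∧ ¬b) ∨ ((¬c ∧ c) → b)) → (b ∨ ((¬a ∧ c) ∨ c))): β-rule — branch into F (¬(¬a ∧ ¬b) ∨ ((¬c ∧ c) → b))  //  T (b ∨ ((¬a ∧ c) ∨ c)).
  branch 1 (add F (¬(¬a ∧ ¬b) ∨ ((¬c ∧ c) → b))):
    F (¬(¬a ∧ ¬b) ∨ ((¬c ∧ c) → b)): α-rule — add F ¬(¬a ∧ ¬b), F ((¬c ∧ c) → b).
    F ¬(¬a ∧ ¬b): α-rule — add T ¬a, T ¬b.
    F ((¬c ∧ c) → b): α-rule — add T (¬c ∧ c), F b.
    T (¬c ∧ c): α-rule — add T ¬c, T c.
    × closes — contains both c and ¬c.
  branch 2 (add T (b ∨ ((¬a ∧ c) ∨ c))):
    T (b ∨ ((¬a ∧ c) ∨ c)): β-rule — branch into T b  //  T ((¬a ∧ c) ∨ c).
      branch 2.1 (add T b):
        ○ open, literals {b=T}.
      branch 2.2 (add T ((¬a ∧ c) ∨ c)):
        T ((¬a ∧ c) ∨ c): β-rule — branch into T (¬a ∧ c)  //  T c.
          branch 2.2.1 (add T (¬a ∧ c)):
            T (¬a ∧ c): α-rule — add T ¬a, T c.
            ○ open, literals {a=F, c=T}.
          branch 2.2.2 (add T c):
            ○ open, literals {c=T}.
1 branch closed, 3 open.
Each open branch fixes some atoms; the unmentioned ones are free. Counting distinct full assignments: branch {b=T} (c, a) contributes 4 new; branch {a=F, c=T} (b) contributes 1 new; branch {c=T} (a, b) contributes 1 new. Total: 6.

6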